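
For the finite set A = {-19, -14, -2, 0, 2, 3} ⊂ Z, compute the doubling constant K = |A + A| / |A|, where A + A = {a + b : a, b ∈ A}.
K = |A + A| / |A| = 19/6

Enumerate A + A = {a + b : a, b ∈ A}. With |A| = 6, there are |A|^2 = 36 ordered sum pairs; collecting distinct values, A + A = {-38, -33, -28, -21, -19, -17, -16, -14, -12, -11, -4, -2, 0, 1, 2, 3, 4, 5, 6}, so |A + A| = 19. Thus K = 19/6. For comparison, the minimum possible |A + A| over all 6-element sets is 2·6 − 1 = 11 (so min K = 11/6), attained only by arithmetic progressions.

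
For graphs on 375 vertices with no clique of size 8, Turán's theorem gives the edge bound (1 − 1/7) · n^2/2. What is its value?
Turán density bound = (6/7) · 375^2/2 = 421875/7 ≈ 60267.8571

Turán's theorem: ex(n, K_{r+1}) is achieved by the complete r-partite Turán graph T(n, r) with parts as balanced as possible, and is at most (1 − 1/r) · n^2/2. For r = 7, n = 375: the density bound is (6/7) · 140625/2 = 421875/7 ≈ 60267.8571. The integer-valued extremum is e(T(375, 7)) = 60267, which is strictly less than the density bound 421875/7 since 7 ∤ 375 (the parts of T(375, 7) cannot all be equal).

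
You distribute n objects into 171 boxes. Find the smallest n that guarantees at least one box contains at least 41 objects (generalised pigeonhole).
n = (41 − 1)·171 + 1 = 6841

By the generalised pigeonhole principle, to guarantee some box contains ≥ r objects we need more than (r − 1) · k objects total. Threshold: n = (r − 1) · k + 1. With r = 41 and k = 171: n = 40 · 171 + 1 = 6840 + 1 = 6841. For n = 6840 = 40 · 171, we can put exactly 40 objects in every box, avoiding 41 in any single one — so 6841 is tight.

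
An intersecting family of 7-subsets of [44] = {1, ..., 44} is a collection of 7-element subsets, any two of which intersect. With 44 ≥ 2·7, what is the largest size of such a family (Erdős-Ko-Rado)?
max |F| = C(43, 6) = 6096454

Erdős-Ko-Rado (1961): when n ≥ 2k, max |F| = C(n−1, k−1). The bound is attained by the star {A : i ∈ A} for any fixed i ∈ [n]. Here C(44−1, 7−1) = C(43, 6) = 6096454.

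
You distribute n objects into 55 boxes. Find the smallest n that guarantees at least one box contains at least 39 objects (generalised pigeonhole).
n = (39 − 1)·55 + 1 = 2091

By the generalised pigeonhole principle, to guarantee some box contains ≥ r objects we need more than (r − 1) · k objects total. Threshold: n = (r − 1) · k + 1. With r = 39 and k = 55: n = 38 · 55 + 1 = 2090 + 1 = 2091. For n = 2090 = 38 · 55, we can put exactly 38 objects in every box, avoiding 39 in any single one — so 2091 is tight.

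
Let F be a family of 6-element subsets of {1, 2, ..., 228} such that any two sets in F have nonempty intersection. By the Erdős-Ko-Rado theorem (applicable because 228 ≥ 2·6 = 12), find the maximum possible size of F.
max |F| = C(227, 5) = 4804945320

Erdős-Ko-Rado (1961): when n ≥ 2k, max |F| = C(n−1, k−1). The bound is attained by the star {A : i ∈ A} for any fixed i ∈ [n]. Here C(228−1, 6−1) = C(227, 5) = 4804945320.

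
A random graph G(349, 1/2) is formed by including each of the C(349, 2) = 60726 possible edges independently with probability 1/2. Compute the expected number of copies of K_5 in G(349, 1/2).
E[# K_5] = C(349, 5) · (1/2)^C(5, 2) = 41922588819 / 2^10 ≈ 40940028.143555

For each 5-subset S of vertices (there are C(349, 5) = 41922588819 such S), let X_S = 1 if S induces a K_5 (all C(5, 2) = 10 edges present). Then P(X_S = 1) = (1/2)^10 = 1/1024. By linearity of expectation, E[# K_5] = C(349, 5) · (1/2)^10 = 41922588819 / 1024 ≈ 40940028.143555.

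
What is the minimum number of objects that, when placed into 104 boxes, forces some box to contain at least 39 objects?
n = (39 − 1)·104 + 1 = 3953

By the generalised pigeonhole principle, to guarantee some box contains ≥ r objects we need more than (r − 1) · k objects total. Threshold: n = (r − 1) · k + 1. With r = 39 and k = 104: n = 38 · 104 + 1 = 3952 + 1 = 3953. For n = 3952 = 38 · 104, we can put exactly 38 objects in every box, avoiding 39 in any single one — so 3953 is tight.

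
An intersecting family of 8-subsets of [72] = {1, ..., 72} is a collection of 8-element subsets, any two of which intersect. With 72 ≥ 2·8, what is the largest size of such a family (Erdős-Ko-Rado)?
max |F| = C(71, 7) = 1329890705

The Erdős-Ko-Rado theorem states: for n ≥ 2k, an intersecting family of k-subsets of an n-element set has size at most C(n − 1, k − 1), with equality for 'star' families {A ⊆ [n] : |A| = k, i ∈ A} (fix an element i). For n = 72, k = 8: C(71, 7) = 1329890705.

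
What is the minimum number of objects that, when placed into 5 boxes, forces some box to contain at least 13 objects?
n = (13 − 1)·5 + 1 = 61

By the generalised pigeonhole principle, to guarantee some box contains ≥ r objects we need more than (r − 1) · k objects total. Threshold: n = (r − 1) · k + 1. With r = 13 and k = 5: n = 12 · 5 + 1 = 60 + 1 = 61. For n = 60 = 12 · 5, we can put exactly 12 objects in every box, avoiding 13 in any single one — so 61 is tight.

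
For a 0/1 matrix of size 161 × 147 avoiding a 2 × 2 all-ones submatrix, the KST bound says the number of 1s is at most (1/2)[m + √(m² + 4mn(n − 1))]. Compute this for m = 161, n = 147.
z(161, 147; 2, 2) ≤ (1/2)[161 + √(161² + 4·161·147·146)] = (1/2)[161 + √13847449] = 1941.108

Kővári–Sós–Turán: let r_1, ..., r_161 be the row sums and z = Σ r_i the total number of 1s. Each pair of columns can share at most one row with both entries 1 (else a 2×2 all-ones block appears), so Σ_i C(r_i, 2) ≤ C(147, 2) = 10731. By convexity Σ_i C(r_i, 2) ≥ 161·C(z/161, 2) = z(z − 161)/(2·161), giving z² − 161z − 161·147·146 ≤ 0 and hence z ≤ (1/2)[161 + √(25921 + 4·3455382)] = (1/2)[161 + √13847449] ≈ (1/2)(161 + 3721.2161) = 1941.108.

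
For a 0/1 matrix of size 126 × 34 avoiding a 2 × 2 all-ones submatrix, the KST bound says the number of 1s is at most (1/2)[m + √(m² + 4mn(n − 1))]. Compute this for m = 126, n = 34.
z(126, 34; 2, 2) ≤ (1/2)[126 + √(126² + 4·126·34·33)] = (1/2)[126 + √581364] = 444.2361

Kővári–Sós–Turán: let r_1, ..., r_126 be the row sums and z = Σ r_i the total number of 1s. Each pair of columns can share at most one row with both entries 1 (else a 2×2 all-ones block appears), so Σ_i C(r_i, 2) ≤ C(34, 2) = 561. By convexity Σ_i C(r_i, 2) ≥ 126·C(z/126, 2) = z(z − 126)/(2·126), giving z² − 126z − 126·34·33 ≤ 0 and hence z ≤ (1/2)[126 + √(15876 + 4·141372)] = (1/2)[126 + √581364] ≈ (1/2)(126 + 762.4723) = 444.2361.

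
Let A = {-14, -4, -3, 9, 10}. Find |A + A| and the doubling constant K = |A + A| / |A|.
K = |A + A| / |A| = 14/5

Enumerate A + A = {a + b : a, b ∈ A}. With |A| = 5, there are |A|^2 = 25 ordered sum pairs; collecting distinct values, A + A = {-28, -18, -17, -8, -7, -6, -5, -4, 5, 6, 7, 18, 19, 20}, so |A + A| = 14. Thus K = 14/5. For comparison, the minimum possible |A + A| over all 5-element sets is 2·5 − 1 = 9 (so min K = 9/5), attained only by arithmetic progressions.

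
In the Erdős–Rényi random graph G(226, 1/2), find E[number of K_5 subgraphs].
E[# K_5] = C(226, 5) · (1/2)^C(5, 2) = 4699109520 / 2^10 = 293694345/64 = 4588974.140625

For each 5-subset S of vertices (there are C(226, 5) = 4699109520 such S), let X_S = 1 if S induces a K_5 (all C(5, 2) = 10 edges present). Then P(X_S = 1) = (1/2)^10 = 1/1024. By linearity of expectation, E[# K_5] = C(226, 5) · (1/2)^10 = 4699109520 / 1024 = 293694345/64 = 4588974.140625.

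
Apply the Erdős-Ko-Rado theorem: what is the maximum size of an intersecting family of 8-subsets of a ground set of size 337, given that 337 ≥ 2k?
max |F| = C(336, 7) = 90079147136880

The Erdős-Ko-Rado theorem states: for n ≥ 2k, an intersecting family of k-subsets of an n-element set has size at most C(n − 1, k − 1), with equality for 'star' families {A ⊆ [n] : |A| = k, i ∈ A} (fix an element i). For n = 337, k = 8: C(336, 7) = 90079147136880.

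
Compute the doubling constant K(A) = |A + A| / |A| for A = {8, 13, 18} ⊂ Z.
K = |A + A| / |A| = 5/3

Enumerate A + A = {a + b : a, b ∈ A}. With |A| = 3, there are |A|^2 = 9 ordered sum pairs; collecting distinct values, A + A = {16, 21, 26, 31, 36}, so |A + A| = 5. Thus K = 5/3. Here |A + A| = 2|A| − 1 = 5, the minimum possible — so K = 5/3 is minimal, which holds iff A is an arithmetic progression.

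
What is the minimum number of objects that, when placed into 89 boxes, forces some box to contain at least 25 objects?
n = (25 − 1)·89 + 1 = 2137

By the generalised pigeonhole principle, to guarantee some box contains ≥ r objects we need more than (r − 1) · k objects total. Threshold: n = (r − 1) · k + 1. With r = 25 and k = 89: n = 24 · 89 + 1 = 2136 + 1 = 2137. For n = 2136 = 24 · 89, we can put exactly 24 objects in every box, avoiding 25 in any single one — so 2137 is tight.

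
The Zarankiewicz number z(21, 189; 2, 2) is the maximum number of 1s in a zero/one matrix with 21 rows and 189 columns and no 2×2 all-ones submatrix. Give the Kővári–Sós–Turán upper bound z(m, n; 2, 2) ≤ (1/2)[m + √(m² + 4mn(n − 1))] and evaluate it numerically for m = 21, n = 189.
z(21, 189; 2, 2) ≤ (1/2)[21 + √(21² + 4·21·189·188)] = (1/2)[21 + √2985129] = 874.3763

Kővári–Sós–Turán: let r_1, ..., r_21 be the row sums and z = Σ r_i the total number of 1s. Each pair of columns can share at most one row with both entries 1 (else a 2×2 all-ones block appears), so Σ_i C(r_i, 2) ≤ C(189, 2) = 17766. By convexity Σ_i C(r_i, 2) ≥ 21·C(z/21, 2) = z(z − 21)/(2·21), giving z² − 21z − 21·189·188 ≤ 0 and hence z ≤ (1/2)[21 + √(441 + 4·746172)] = (1/2)[21 + √2985129] ≈ (1/2)(21 + 1727.7526) = 874.3763.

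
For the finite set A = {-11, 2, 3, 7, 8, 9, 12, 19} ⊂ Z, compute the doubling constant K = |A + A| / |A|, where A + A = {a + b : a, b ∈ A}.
K = |A + A| / |A| = 30/8 = 15/4

Enumerate A + A = {a + b : a, b ∈ A}. With |A| = 8, there are |A|^2 = 64 ordered sum pairs; collecting distinct values, A + A = {-22, -9, -8, -4, -3, -2, 1, 4, 5, 6, 8, 9, 10, 11, 12, 14, 15, 16, 17, 18, 19, 20, 21, 22, 24, 26, 27, 28, 31, 38}, so |A + A| = 30. Thus K = 30/8 = 15/4. For comparison, the minimum possible |A + A| over all 8-element sets is 2·8 − 1 = 15 (so min K = 15/8), attained only by arithmetic progressions.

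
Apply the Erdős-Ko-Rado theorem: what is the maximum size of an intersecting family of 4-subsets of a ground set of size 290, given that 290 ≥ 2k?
max |F| = C(289, 3) = 3981264

Erdős-Ko-Rado (1961): when n ≥ 2k, max |F| = C(n−1, k−1). The bound is attained by the star {A : i ∈ A} for any fixed i ∈ [n]. Here C(290−1, 4−1) = C(289, 3) = 3981264.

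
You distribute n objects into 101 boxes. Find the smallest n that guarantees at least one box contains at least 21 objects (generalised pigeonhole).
n = (21 − 1)·101 + 1 = 2021

By the generalised pigeonhole principle, to guarantee some box contains ≥ r objects we need more than (r − 1) · k objects total. Threshold: n = (r − 1) · k + 1. With r = 21 and k = 101: n = 20 · 101 + 1 = 2020 + 1 = 2021. For n = 2020 = 20 · 101, we can put exactly 20 objects in every box, avoiding 21 in any single one — so 2021 is tight.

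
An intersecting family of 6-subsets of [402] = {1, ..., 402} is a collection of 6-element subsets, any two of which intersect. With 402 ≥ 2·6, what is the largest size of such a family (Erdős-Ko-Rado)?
max |F| = C(401, 5) = 84269339980

The Erdős-Ko-Rado theorem states: for n ≥ 2k, an intersecting family of k-subsets of an n-element set has size at most C(n − 1, k − 1), with equality for 'star' families {A ⊆ [n] : |A| = k, i ∈ A} (fix an element i). For n = 402, k = 6: C(401, 5) = 84269339980.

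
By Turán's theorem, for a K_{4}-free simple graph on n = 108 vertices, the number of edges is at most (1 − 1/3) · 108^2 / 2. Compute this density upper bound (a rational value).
Turán density bound = (2/3) · 108^2/2 = 3888

Turán's theorem: ex(n, K_{r+1}) is achieved by the complete r-partite Turán graph T(n, r) with parts as balanced as possible, and is at most (1 − 1/r) · n^2/2. For r = 3, n = 108: the density bound is (2/3) · 11664/2 = 3888. Since 3 ∣ 108, the Turán graph T(108, 3) has parts of equal size 36, and its edge count e(T(108, 3)) = 3888 attains the density bound exactly.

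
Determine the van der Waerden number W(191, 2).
W(191, 2) = 191 + 1 = 192

A 2-term AP is any pair of integers, so a monochromatic 2-AP exists iff some colour is used at least twice. With 191 colours, the colouring i ↦ i on {1, ..., 191} uses each colour once, avoiding any monochromatic pair, so W(191, 2) > 191. For {1, ..., 192}, pigeonhole forces two integers of the same colour, which form a monochromatic 2-AP. Hence W(191, 2) = 192.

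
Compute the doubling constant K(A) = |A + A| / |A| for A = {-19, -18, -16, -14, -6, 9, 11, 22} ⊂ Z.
K = |A + A| / |A| = 32/8 = 4

Enumerate A + A = {a + b : a, b ∈ A}. With |A| = 8, there are |A|^2 = 64 ordered sum pairs; collecting distinct values, A + A = {-38, -37, -36, -35, -34, -33, -32, -30, -28, -25, -24, -22, -20, -12, -10, -9, -8, -7, -5, -3, 3, 4, 5, 6, 8, 16, 18, 20, 22, 31, 33, 44}, so |A + A| = 32. Thus K = 32/8 = 4. For comparison, the minimum possible |A + A| over all 8-element sets is 2·8 − 1 = 15 (so min K = 15/8), attained only by arithmetic progressions.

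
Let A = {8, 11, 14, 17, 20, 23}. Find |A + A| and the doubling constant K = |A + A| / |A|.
K = |A + A| / |A| = 11/6

Enumerate A + A = {a + b : a, b ∈ A}. With |A| = 6, there are |A|^2 = 36 ordered sum pairs; collecting distinct values, A + A = {16, 19, 22, 25, 28, 31, 34, 37, 40, 43, 46}, so |A + A| = 11. Thus K = 11/6. Here |A + A| = 2|A| − 1 = 11, the minimum possible — so K = 11/6 is minimal, which holds iff A is an arithmetic progression.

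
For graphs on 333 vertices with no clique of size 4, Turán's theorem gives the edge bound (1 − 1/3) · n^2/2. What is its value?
Turán density bound = (2/3) · 333^2/2 = 36963

Turán's theorem: ex(n, K_{r+1}) is achieved by the complete r-partite Turán graph T(n, r) with parts as balanced as possible, and is at most (1 − 1/r) · n^2/2. For r = 3, n = 333: the density bound is (2/3) · 110889/2 = 36963. Since 3 ∣ 333, the Turán graph T(333, 3) has parts of equal size 111, and its edge count e(T(333, 3)) = 36963 attains the density bound exactly.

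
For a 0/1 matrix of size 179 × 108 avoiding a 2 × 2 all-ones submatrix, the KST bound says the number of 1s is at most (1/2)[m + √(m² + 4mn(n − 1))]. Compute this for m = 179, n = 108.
z(179, 108; 2, 2) ≤ (1/2)[179 + √(179² + 4·179·108·107)] = (1/2)[179 + √8306137] = 1530.5185

Kővári–Sós–Turán: let r_1, ..., r_179 be the row sums and z = Σ r_i the total number of 1s. Each pair of columns can share at most one row with both entries 1 (else a 2×2 all-ones block appears), so Σ_i C(r_i, 2) ≤ C(108, 2) = 5778. By convexity Σ_i C(r_i, 2) ≥ 179·C(z/179, 2) = z(z − 179)/(2·179), giving z² − 179z − 179·108·107 ≤ 0 and hence z ≤ (1/2)[179 + √(32041 + 4·2068524)] = (1/2)[179 + √8306137] ≈ (1/2)(179 + 2882.037) = 1530.5185.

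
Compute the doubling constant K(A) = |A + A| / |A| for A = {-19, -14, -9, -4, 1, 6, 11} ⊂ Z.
K = |A + A| / |A| = 13/7

Enumerate A + A = {a + b : a, b ∈ A}. With |A| = 7, there are |A|^2 = 49 ordered sum pairs; collecting distinct values, A + A = {-38, -33, -28, -23, -18, -13, -8, -3, 2, 7, 12, 17, 22}, so |A + A| = 13. Thus K = 13/7. Here |A + A| = 2|A| − 1 = 13, the minimum possible — so K = 13/7 is minimal, which holds iff A is an arithmetic progression.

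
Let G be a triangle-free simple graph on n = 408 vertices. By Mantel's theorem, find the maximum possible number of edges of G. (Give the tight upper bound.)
ex(408, K_3) = ⌊408^2/4⌋ = 41616

Mantel (1907): a triangle-free graph on n vertices has at most ⌊n^2/4⌋ edges, with equality for the complete bipartite graph K_{⌊n/2⌋, ⌈n/2⌉}. For n = 408: ⌊408^2/4⌋ = ⌊166464/4⌋ = 41616. The extremal graph is K_{204, 204}, which has 204·204 = 41616 edges.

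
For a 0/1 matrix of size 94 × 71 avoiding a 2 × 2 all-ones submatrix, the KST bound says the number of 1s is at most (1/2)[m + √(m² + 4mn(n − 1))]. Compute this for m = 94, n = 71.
z(94, 71; 2, 2) ≤ (1/2)[94 + √(94² + 4·94·71·70)] = (1/2)[94 + √1877556] = 732.1197

Kővári–Sós–Turán: let r_1, ..., r_94 be the row sums and z = Σ r_i the total number of 1s. Each pair of columns can share at most one row with both entries 1 (else a 2×2 all-ones block appears), so Σ_i C(r_i, 2) ≤ C(71, 2) = 2485. By convexity Σ_i C(r_i, 2) ≥ 94·C(z/94, 2) = z(z − 94)/(2·94), giving z² − 94z − 94·71·70 ≤ 0 and hence z ≤ (1/2)[94 + √(8836 + 4·467180)] = (1/2)[94 + √1877556] ≈ (1/2)(94 + 1370.2394) = 732.1197.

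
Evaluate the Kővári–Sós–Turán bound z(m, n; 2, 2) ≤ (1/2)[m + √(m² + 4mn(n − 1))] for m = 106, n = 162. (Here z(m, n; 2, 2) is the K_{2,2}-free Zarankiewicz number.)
z(106, 162; 2, 2) ≤ (1/2)[106 + √(106² + 4·106·162·161)] = (1/2)[106 + √11070004] = 1716.5808

Kővári–Sós–Turán: let r_1, ..., r_106 be the row sums and z = Σ r_i the total number of 1s. Each pair of columns can share at most one row with both entries 1 (else a 2×2 all-ones block appears), so Σ_i C(r_i, 2) ≤ C(162, 2) = 13041. By convexity Σ_i C(r_i, 2) ≥ 106·C(z/106, 2) = z(z − 106)/(2·106), giving z² − 106z − 106·162·161 ≤ 0 and hence z ≤ (1/2)[106 + √(11236 + 4·2764692)] = (1/2)[106 + √11070004] ≈ (1/2)(106 + 3327.1616) = 1716.5808.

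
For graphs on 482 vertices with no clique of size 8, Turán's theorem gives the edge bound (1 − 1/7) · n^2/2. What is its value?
Turán density bound = (6/7) · 482^2/2 = 696972/7 ≈ 99567.4286

Turán's theorem: ex(n, K_{r+1}) is achieved by the complete r-partite Turán graph T(n, r) with parts as balanced as possible, and is at most (1 − 1/r) · n^2/2. For r = 7, n = 482: the density bound is (6/7) · 232324/2 = 696972/7 ≈ 99567.4286. The integer-valued extremum is e(T(482, 7)) = 99567, which is strictly less than the density bound 696972/7 since 7 ∤ 482 (the parts of T(482, 7) cannot all be equal).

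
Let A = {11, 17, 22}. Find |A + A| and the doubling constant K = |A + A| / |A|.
K = |A + A| / |A| = 6/3 = 2

Enumerate A + A = {a + b : a, b ∈ A}. With |A| = 3, there are |A|^2 = 9 ordered sum pairs; collecting distinct values, A + A = {22, 28, 33, 34, 39, 44}, so |A + A| = 6. Thus K = 6/3 = 2. For comparison, the minimum possible |A + A| over all 3-element sets is 2·3 − 1 = 5 (so min K = 5/3), attained only by arithmetic progressions.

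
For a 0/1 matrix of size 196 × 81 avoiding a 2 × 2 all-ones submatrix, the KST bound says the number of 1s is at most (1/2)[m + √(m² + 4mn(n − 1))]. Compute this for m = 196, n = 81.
z(196, 81; 2, 2) ≤ (1/2)[196 + √(196² + 4·196·81·80)] = (1/2)[196 + √5118736] = 1229.2312

Kővári–Sós–Turán: let r_1, ..., r_196 be the row sums and z = Σ r_i the total number of 1s. Each pair of columns can share at most one row with both entries 1 (else a 2×2 all-ones block appears), so Σ_i C(r_i, 2) ≤ C(81, 2) = 3240. By convexity Σ_i C(r_i, 2) ≥ 196·C(z/196, 2) = z(z − 196)/(2·196), giving z² − 196z − 196·81·80 ≤ 0 and hence z ≤ (1/2)[196 + √(38416 + 4·1270080)] = (1/2)[196 + √5118736] ≈ (1/2)(196 + 2262.4624) = 1229.2312.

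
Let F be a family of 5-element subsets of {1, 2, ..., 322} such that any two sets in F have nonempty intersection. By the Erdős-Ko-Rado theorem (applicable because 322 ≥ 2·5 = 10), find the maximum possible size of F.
max |F| = C(321, 4) = 434171760

Erdős-Ko-Rado (1961): when n ≥ 2k, max |F| = C(n−1, k−1). The bound is attained by the star {A : i ∈ A} for any fixed i ∈ [n]. Here C(322−1, 5−1) = C(321, 4) = 434171760.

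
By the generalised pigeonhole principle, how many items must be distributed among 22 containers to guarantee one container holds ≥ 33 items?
n = (33 − 1)·22 + 1 = 705

By the generalised pigeonhole principle, to guarantee some box contains ≥ r objects we need more than (r − 1) · k objects total. Threshold: n = (r − 1) · k + 1. With r = 33 and k = 22: n = 32 · 22 + 1 = 704 + 1 = 705. For n = 704 = 32 · 22, we can put exactly 32 objects in every box, avoiding 33 in any single one — so 705 is tight.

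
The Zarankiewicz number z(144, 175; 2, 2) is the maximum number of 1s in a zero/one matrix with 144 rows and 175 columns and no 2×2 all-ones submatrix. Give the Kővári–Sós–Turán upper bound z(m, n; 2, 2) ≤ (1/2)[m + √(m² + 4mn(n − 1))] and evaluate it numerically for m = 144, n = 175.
z(144, 175; 2, 2) ≤ (1/2)[144 + √(144² + 4·144·175·174)] = (1/2)[144 + √17559936] = 2167.2289

Kővári–Sós–Turán: let r_1, ..., r_144 be the row sums and z = Σ r_i the total number of 1s. Each pair of columns can share at most one row with both entries 1 (else a 2×2 all-ones block appears), so Σ_i C(r_i, 2) ≤ C(175, 2) = 15225. By convexity Σ_i C(r_i, 2) ≥ 144·C(z/144, 2) = z(z − 144)/(2·144), giving z² − 144z − 144·175·174 ≤ 0 and hence z ≤ (1/2)[144 + √(20736 + 4·4384800)] = (1/2)[144 + √17559936] ≈ (1/2)(144 + 4190.4577) = 2167.2289.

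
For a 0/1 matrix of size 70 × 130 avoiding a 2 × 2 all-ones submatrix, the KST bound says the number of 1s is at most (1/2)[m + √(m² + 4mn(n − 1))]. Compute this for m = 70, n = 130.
z(70, 130; 2, 2) ≤ (1/2)[70 + √(70² + 4·70·130·129)] = (1/2)[70 + √4700500] = 1119.0318

Kővári–Sós–Turán: let r_1, ..., r_70 be the row sums and z = Σ r_i the total number of 1s. Each pair of columns can share at most one row with both entries 1 (else a 2×2 all-ones block appears), so Σ_i C(r_i, 2) ≤ C(130, 2) = 8385. By convexity Σ_i C(r_i, 2) ≥ 70·C(z/70, 2) = z(z − 70)/(2·70), giving z² − 70z − 70·130·129 ≤ 0 and hence z ≤ (1/2)[70 + √(4900 + 4·1173900)] = (1/2)[70 + √4700500] ≈ (1/2)(70 + 2168.0637) = 1119.0318.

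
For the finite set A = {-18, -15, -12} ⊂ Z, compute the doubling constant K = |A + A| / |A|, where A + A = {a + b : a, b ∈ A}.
K = |A + A| / |A| = 5/3

Enumerate A + A = {a + b : a, b ∈ A}. With |A| = 3, there are |A|^2 = 9 ordered sum pairs; collecting distinct values, A + A = {-36, -33, -30, -27, -24}, so |A + A| = 5. Thus K = 5/3. Here |A + A| = 2|A| − 1 = 5, the minimum possible — so K = 5/3 is minimal, which holds iff A is an arithmetic progression.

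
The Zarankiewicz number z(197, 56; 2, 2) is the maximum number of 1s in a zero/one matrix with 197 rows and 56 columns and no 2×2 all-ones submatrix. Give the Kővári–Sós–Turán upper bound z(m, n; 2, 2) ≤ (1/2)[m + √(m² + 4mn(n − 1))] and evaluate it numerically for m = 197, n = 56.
z(197, 56; 2, 2) ≤ (1/2)[197 + √(197² + 4·197·56·55)] = (1/2)[197 + √2465849] = 883.6511

Kővári–Sós–Turán: let r_1, ..., r_197 be the row sums and z = Σ r_i the total number of 1s. Each pair of columns can share at most one row with both entries 1 (else a 2×2 all-ones block appears), so Σ_i C(r_i, 2) ≤ C(56, 2) = 1540. By convexity Σ_i C(r_i, 2) ≥ 197·C(z/197, 2) = z(z − 197)/(2·197), giving z² − 197z − 197·56·55 ≤ 0 and hence z ≤ (1/2)[197 + √(38809 + 4·606760)] = (1/2)[197 + √2465849] ≈ (1/2)(197 + 1570.3022) = 883.6511.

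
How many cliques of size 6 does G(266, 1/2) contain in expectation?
E[# K_6] = C(266, 6) · (1/2)^C(6, 2) = 464832503058 / 2^15 = 232416251529/16384 ≈ 14185562.227112

For each 6-subset S of vertices (there are C(266, 6) = 464832503058 such S), let X_S = 1 if S induces a K_6 (all C(6, 2) = 15 edges present). Then P(X_S = 1) = (1/2)^15 = 1/32768. By linearity of expectation, E[# K_6] = C(266, 6) · (1/2)^15 = 464832503058 / 32768 = 232416251529/16384 ≈ 14185562.227112.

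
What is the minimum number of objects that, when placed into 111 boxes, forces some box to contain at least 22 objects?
n = (22 − 1)·111 + 1 = 2332

By the generalised pigeonhole principle, to guarantee some box contains ≥ r objects we need more than (r − 1) · k objects total. Threshold: n = (r − 1) · k + 1. With r = 22 and k = 111: n = 21 · 111 + 1 = 2331 + 1 = 2332. For n = 2331 = 21 · 111, we can put exactly 21 objects in every box, avoiding 22 in any single one — so 2332 is tight.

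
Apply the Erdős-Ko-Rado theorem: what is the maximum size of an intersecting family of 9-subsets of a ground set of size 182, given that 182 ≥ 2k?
max |F| = C(181, 8) = 24421752238950

Erdős-Ko-Rado (1961): when n ≥ 2k, max |F| = C(n−1, k−1). The bound is attained by the star {A : i ∈ A} for any fixed i ∈ [n]. Here C(182−1, 9−1) = C(181, 8) = 24421752238950.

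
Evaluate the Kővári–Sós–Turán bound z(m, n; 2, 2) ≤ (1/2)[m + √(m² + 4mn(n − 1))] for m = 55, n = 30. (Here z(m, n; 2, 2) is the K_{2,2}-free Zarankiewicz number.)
z(55, 30; 2, 2) ≤ (1/2)[55 + √(55² + 4·55·30·29)] = (1/2)[55 + √194425] = 247.9683

Kővári–Sós–Turán: let r_1, ..., r_55 be the row sums and z = Σ r_i the total number of 1s. Each pair of columns can share at most one row with both entries 1 (else a 2×2 all-ones block appears), so Σ_i C(r_i, 2) ≤ C(30, 2) = 435. By convexity Σ_i C(r_i, 2) ≥ 55·C(z/55, 2) = z(z − 55)/(2·55), giving z² − 55z − 55·30·29 ≤ 0 and hence z ≤ (1/2)[55 + √(3025 + 4·47850)] = (1/2)[55 + √194425] ≈ (1/2)(55 + 440.9365) = 247.9683.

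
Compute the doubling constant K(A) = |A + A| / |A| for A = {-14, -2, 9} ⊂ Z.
K = |A + A| / |A| = 6/3 = 2

Enumerate A + A = {a + b : a, b ∈ A}. With |A| = 3, there are |A|^2 = 9 ordered sum pairs; collecting distinct values, A + A = {-28, -16, -5, -4, 7, 18}, so |A + A| = 6. Thus K = 6/3 = 2. For comparison, the minimum possible |A + A| over all 3-element sets is 2·3 − 1 = 5 (so min K = 5/3), attained only by arithmetic progressions.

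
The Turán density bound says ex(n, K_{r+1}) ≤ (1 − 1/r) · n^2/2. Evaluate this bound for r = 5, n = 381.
Turán density bound = (4/5) · 381^2/2 = 290322/5 ≈ 58064.4

Turán's theorem: ex(n, K_{r+1}) is achieved by the complete r-partite Turán graph T(n, r) with parts as balanced as possible, and is at most (1 − 1/r) · n^2/2. For r = 5, n = 381: the density bound is (4/5) · 145161/2 = 290322/5 ≈ 58064.4. The integer-valued extremum is e(T(381, 5)) = 58064, which is strictly less than the density bound 290322/5 since 5 ∤ 381 (the parts of T(381, 5) cannot all be equal).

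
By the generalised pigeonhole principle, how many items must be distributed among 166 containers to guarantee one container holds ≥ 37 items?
n = (37 − 1)·166 + 1 = 5977

By the generalised pigeonhole principle, to guarantee some box contains ≥ r objects we need more than (r − 1) · k objects total. Threshold: n = (r − 1) · k + 1. With r = 37 and k = 166: n = 36 · 166 + 1 = 5976 + 1 = 5977. For n = 5976 = 36 · 166, we can put exactly 36 objects in every box, avoiding 37 in any single one — so 5977 is tight.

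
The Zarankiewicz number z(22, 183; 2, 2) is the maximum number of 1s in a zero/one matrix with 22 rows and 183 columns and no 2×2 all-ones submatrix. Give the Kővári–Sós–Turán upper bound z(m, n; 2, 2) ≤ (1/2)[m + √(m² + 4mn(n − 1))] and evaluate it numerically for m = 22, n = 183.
z(22, 183; 2, 2) ≤ (1/2)[22 + √(22² + 4·22·183·182)] = (1/2)[22 + √2931412] = 867.0683

Kővári–Sós–Turán: let r_1, ..., r_22 be the row sums and z = Σ r_i the total number of 1s. Each pair of columns can share at most one row with both entries 1 (else a 2×2 all-ones block appears), so Σ_i C(r_i, 2) ≤ C(183, 2) = 16653. By convexity Σ_i C(r_i, 2) ≥ 22·C(z/22, 2) = z(z − 22)/(2·22), giving z² − 22z − 22·183·182 ≤ 0 and hence z ≤ (1/2)[22 + √(484 + 4·732732)] = (1/2)[22 + √2931412] ≈ (1/2)(22 + 1712.1367) = 867.0683.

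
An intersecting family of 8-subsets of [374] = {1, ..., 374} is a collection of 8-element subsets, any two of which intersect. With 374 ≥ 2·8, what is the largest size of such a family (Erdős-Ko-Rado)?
max |F| = C(373, 7) = 188337637355592

Erdős-Ko-Rado (1961): when n ≥ 2k, max |F| = C(n−1, k−1). The bound is attained by the star {A : i ∈ A} for any fixed i ∈ [n]. Here C(374−1, 8−1) = C(373, 7) = 188337637355592.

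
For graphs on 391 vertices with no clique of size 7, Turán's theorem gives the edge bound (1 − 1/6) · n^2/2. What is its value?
Turán density bound = (5/6) · 391^2/2 = 764405/12 ≈ 63700.4167

Turán's theorem: ex(n, K_{r+1}) is achieved by the complete r-partite Turán graph T(n, r) with parts as balanced as possible, and is at most (1 − 1/r) · n^2/2. For r = 6, n = 391: the density bound is (5/6) · 152881/2 = 764405/12 ≈ 63700.4167. The integer-valued extremum is e(T(391, 6)) = 63700, which is strictly less than the density bound 764405/12 since 6 ∤ 391 (the parts of T(391, 6) cannot all be equal).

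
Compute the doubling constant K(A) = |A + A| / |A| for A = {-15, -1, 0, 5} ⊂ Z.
K = |A + A| / |A| = 10/4 = 5/2

Enumerate A + A = {a + b : a, b ∈ A}. With |A| = 4, there are |A|^2 = 16 ordered sum pairs; collecting distinct values, A + A = {-30, -16, -15, -10, -2, -1, 0, 4, 5, 10}, so |A + A| = 10. Thus K = 10/4 = 5/2. For comparison, the minimum possible |A + A| over all 4-element sets is 2·4 − 1 = 7 (so min K = 7/4), attained only by arithmetic progressions.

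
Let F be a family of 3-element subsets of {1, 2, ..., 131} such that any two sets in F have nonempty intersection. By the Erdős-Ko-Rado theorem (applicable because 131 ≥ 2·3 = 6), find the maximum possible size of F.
max |F| = C(130, 2) = 8385

The Erdős-Ko-Rado theorem states: for n ≥ 2k, an intersecting family of k-subsets of an n-element set has size at most C(n − 1, k − 1), with equality for 'star' families {A ⊆ [n] : |A| = k, i ∈ A} (fix an element i). For n = 131, k = 3: C(130, 2) = 8385.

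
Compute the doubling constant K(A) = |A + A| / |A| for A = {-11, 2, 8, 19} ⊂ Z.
K = |A + A| / |A| = 10/4 = 5/2

Enumerate A + A = {a + b : a, b ∈ A}. With |A| = 4, there are |A|^2 = 16 ordered sum pairs; collecting distinct values, A + A = {-22, -9, -3, 4, 8, 10, 16, 21, 27, 38}, so |A + A| = 10. Thus K = 10/4 = 5/2. For comparison, the minimum possible |A + A| over all 4-element sets is 2·4 − 1 = 7 (so min K = 7/4), attained only by arithmetic progressions.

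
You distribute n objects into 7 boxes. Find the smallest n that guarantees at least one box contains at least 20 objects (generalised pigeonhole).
n = (20 − 1)·7 + 1 = 134

By the generalised pigeonhole principle, to guarantee some box contains ≥ r objects we need more than (r − 1) · k objects total. Threshold: n = (r − 1) · k + 1. With r = 20 and k = 7: n = 19 · 7 + 1 = 133 + 1 = 134. For n = 133 = 19 · 7, we can put exactly 19 objects in every box, avoiding 20 in any single one — so 134 is tight.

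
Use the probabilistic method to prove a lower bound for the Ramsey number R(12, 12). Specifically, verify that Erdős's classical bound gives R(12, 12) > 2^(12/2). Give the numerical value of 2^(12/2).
2^(12/2) = 64; so R(12, 12) > 64

Colour each edge of K_n uniformly at random with red/blue. The expected number of monochromatic K_12 is C(n, 12) · 2 · 2^(−C(12,2)). If C(n, 12) · 2^(1 − C(12,2)) < 1, then with positive probability no monochromatic K_12 exists, so R(12, 12) > n. The standard estimate C(n, 12) ≤ n^12/12! shows this inequality holds whenever n ≤ 2^(12/2) (since 12! · 2^(C(12,2) − 1) > 2^(12^2/2) ≥ n^12). Hence R(12, 12) > 2^(12/2) = 64.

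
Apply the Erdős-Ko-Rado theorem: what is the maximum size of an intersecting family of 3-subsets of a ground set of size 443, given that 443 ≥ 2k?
max |F| = C(442, 2) = 97461

The Erdős-Ko-Rado theorem states: for n ≥ 2k, an intersecting family of k-subsets of an n-element set has size at most C(n − 1, k − 1), with equality for 'star' families {A ⊆ [n] : |A| = k, i ∈ A} (fix an element i). For n = 443, k = 3: C(442, 2) = 97461.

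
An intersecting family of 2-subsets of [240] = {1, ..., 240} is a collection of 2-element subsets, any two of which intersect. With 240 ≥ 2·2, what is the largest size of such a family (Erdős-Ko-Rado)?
max |F| = C(239, 1) = 239

The Erdős-Ko-Rado theorem states: for n ≥ 2k, an intersecting family of k-subsets of an n-element set has size at most C(n − 1, k − 1), with equality for 'star' families {A ⊆ [n] : |A| = k, i ∈ A} (fix an element i). For n = 240, k = 2: C(239, 1) = 239.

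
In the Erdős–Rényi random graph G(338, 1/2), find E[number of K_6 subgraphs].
E[# K_6] = C(338, 6) · (1/2)^C(6, 2) = 1980564039636 / 2^15 = 495141009909/8192 ≈ 60442017.811157

For each 6-subset S of vertices (there are C(338, 6) = 1980564039636 such S), let X_S = 1 if S induces a K_6 (all C(6, 2) = 15 edges present). Then P(X_S = 1) = (1/2)^15 = 1/32768. By linearity of expectation, E[# K_6] = C(338, 6) · (1/2)^15 = 1980564039636 / 32768 = 495141009909/8192 ≈ 60442017.811157.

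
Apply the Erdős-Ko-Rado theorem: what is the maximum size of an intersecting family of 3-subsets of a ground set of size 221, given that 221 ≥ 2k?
max |F| = C(220, 2) = 24090

Erdős-Ko-Rado (1961): when n ≥ 2k, max |F| = C(n−1, k−1). The bound is attained by the star {A : i ∈ A} for any fixed i ∈ [n]. Here C(221−1, 3−1) = C(220, 2) = 24090.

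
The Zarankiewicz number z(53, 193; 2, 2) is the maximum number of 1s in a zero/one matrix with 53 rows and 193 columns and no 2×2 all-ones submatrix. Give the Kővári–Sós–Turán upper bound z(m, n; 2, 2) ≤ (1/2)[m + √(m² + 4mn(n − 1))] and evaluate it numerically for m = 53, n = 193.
z(53, 193; 2, 2) ≤ (1/2)[53 + √(53² + 4·53·193·192)] = (1/2)[53 + √7858681] = 1428.167

Kővári–Sós–Turán: let r_1, ..., r_53 be the row sums and z = Σ r_i the total number of 1s. Each pair of columns can share at most one row with both entries 1 (else a 2×2 all-ones block appears), so Σ_i C(r_i, 2) ≤ C(193, 2) = 18528. By convexity Σ_i C(r_i, 2) ≥ 53·C(z/53, 2) = z(z − 53)/(2·53), giving z² − 53z − 53·193·192 ≤ 0 and hence z ≤ (1/2)[53 + √(2809 + 4·1963968)] = (1/2)[53 + √7858681] ≈ (1/2)(53 + 2803.3339) = 1428.167.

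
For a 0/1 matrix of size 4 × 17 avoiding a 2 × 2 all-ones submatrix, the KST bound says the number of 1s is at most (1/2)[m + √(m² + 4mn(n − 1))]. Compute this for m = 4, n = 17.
z(4, 17; 2, 2) ≤ (1/2)[4 + √(4² + 4·4·17·16)] = (1/2)[4 + √4368] = 35.0454

Kővári–Sós–Turán: let r_1, ..., r_4 be the row sums and z = Σ r_i the total number of 1s. Each pair of columns can share at most one row with both entries 1 (else a 2×2 all-ones block appears), so Σ_i C(r_i, 2) ≤ C(17, 2) = 136. By convexity Σ_i C(r_i, 2) ≥ 4·C(z/4, 2) = z(z − 4)/(2·4), giving z² − 4z − 4·17·16 ≤ 0 and hence z ≤ (1/2)[4 + √(16 + 4·1088)] = (1/2)[4 + √4368] ≈ (1/2)(4 + 66.0908) = 35.0454.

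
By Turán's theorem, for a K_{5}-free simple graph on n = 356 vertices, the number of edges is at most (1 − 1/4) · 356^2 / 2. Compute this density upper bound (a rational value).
Turán density bound = (3/4) · 356^2/2 = 47526

Turán's theorem: ex(n, K_{r+1}) is achieved by the complete r-partite Turán graph T(n, r) with parts as balanced as possible, and is at most (1 − 1/r) · n^2/2. For r = 4, n = 356: the density bound is (3/4) · 126736/2 = 47526. Since 4 ∣ 356, the Turán graph T(356, 4) has parts of equal size 89, and its edge count e(T(356, 4)) = 47526 attains the density bound exactly.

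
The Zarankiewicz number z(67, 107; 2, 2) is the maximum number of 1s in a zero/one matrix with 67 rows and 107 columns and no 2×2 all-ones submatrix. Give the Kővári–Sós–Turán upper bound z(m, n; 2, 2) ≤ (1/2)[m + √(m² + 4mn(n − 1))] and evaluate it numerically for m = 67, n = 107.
z(67, 107; 2, 2) ≤ (1/2)[67 + √(67² + 4·67·107·106)] = (1/2)[67 + √3044145] = 905.8739

Kővári–Sós–Turán: let r_1, ..., r_67 be the row sums and z = Σ r_i the total number of 1s. Each pair of columns can share at most one row with both entries 1 (else a 2×2 all-ones block appears), so Σ_i C(r_i, 2) ≤ C(107, 2) = 5671. By convexity Σ_i C(r_i, 2) ≥ 67·C(z/67, 2) = z(z − 67)/(2·67), giving z² − 67z − 67·107·106 ≤ 0 and hence z ≤ (1/2)[67 + √(4489 + 4·759914)] = (1/2)[67 + √3044145] ≈ (1/2)(67 + 1744.7478) = 905.8739.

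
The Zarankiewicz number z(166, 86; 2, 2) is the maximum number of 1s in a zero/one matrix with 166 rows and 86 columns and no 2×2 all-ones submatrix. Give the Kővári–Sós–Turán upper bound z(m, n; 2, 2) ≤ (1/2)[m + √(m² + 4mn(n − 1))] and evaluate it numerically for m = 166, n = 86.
z(166, 86; 2, 2) ≤ (1/2)[166 + √(166² + 4·166·86·85)] = (1/2)[166 + √4881396] = 1187.6941

Kővári–Sós–Turán: let r_1, ..., r_166 be the row sums and z = Σ r_i the total number of 1s. Each pair of columns can share at most one row with both entries 1 (else a 2×2 all-ones block appears), so Σ_i C(r_i, 2) ≤ C(86, 2) = 3655. By convexity Σ_i C(r_i, 2) ≥ 166·C(z/166, 2) = z(z − 166)/(2·166), giving z² − 166z − 166·86·85 ≤ 0 and hence z ≤ (1/2)[166 + √(27556 + 4·1213460)] = (1/2)[166 + √4881396] ≈ (1/2)(166 + 2209.3882) = 1187.6941.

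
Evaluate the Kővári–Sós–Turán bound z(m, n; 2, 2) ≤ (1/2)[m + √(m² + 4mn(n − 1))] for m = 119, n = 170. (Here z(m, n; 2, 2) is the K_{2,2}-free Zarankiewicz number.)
z(119, 170; 2, 2) ≤ (1/2)[119 + √(119² + 4·119·170·169)] = (1/2)[119 + √13689641] = 1909.4757

Kővári–Sós–Turán: let r_1, ..., r_119 be the row sums and z = Σ r_i the total number of 1s. Each pair of columns can share at most one row with both entries 1 (else a 2×2 all-ones block appears), so Σ_i C(r_i, 2) ≤ C(170, 2) = 14365. By convexity Σ_i C(r_i, 2) ≥ 119·C(z/119, 2) = z(z − 119)/(2·119), giving z² − 119z − 119·170·169 ≤ 0 and hence z ≤ (1/2)[119 + √(14161 + 4·3418870)] = (1/2)[119 + √13689641] ≈ (1/2)(119 + 3699.9515) = 1909.4757.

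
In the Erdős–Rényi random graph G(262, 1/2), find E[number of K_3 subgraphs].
E[# K_3] = C(262, 3) · (1/2)^C(3, 2) = 2963220 / 2^3 = 740805/2 = 370402.5

For each 3-subset S of vertices (there are C(262, 3) = 2963220 such S), let X_S = 1 if S induces a K_3 (all C(3, 2) = 3 edges present). Then P(X_S = 1) = (1/2)^3 = 1/8. By linearity of expectation, E[# K_3] = C(262, 3) · (1/2)^3 = 2963220 / 8 = 740805/2 = 370402.5.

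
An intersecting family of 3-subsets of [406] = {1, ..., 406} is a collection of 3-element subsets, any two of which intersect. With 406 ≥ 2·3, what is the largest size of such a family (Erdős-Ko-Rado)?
max |F| = C(405, 2) = 81810

The Erdős-Ko-Rado theorem states: for n ≥ 2k, an intersecting family of k-subsets of an n-element set has size at most C(n − 1, k − 1), with equality for 'star' families {A ⊆ [n] : |A| = k, i ∈ A} (fix an element i). For n = 406, k = 3: C(405, 2) = 81810.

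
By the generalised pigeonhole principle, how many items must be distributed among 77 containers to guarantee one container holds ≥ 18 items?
n = (18 − 1)·77 + 1 = 1310

By the generalised pigeonhole principle, to guarantee some box contains ≥ r objects we need more than (r − 1) · k objects total. Threshold: n = (r − 1) · k + 1. With r = 18 and k = 77: n = 17 · 77 + 1 = 1309 + 1 = 1310. For n = 1309 = 17 · 77, we can put exactly 17 objects in every box, avoiding 18 in any single one — so 1310 is tight.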